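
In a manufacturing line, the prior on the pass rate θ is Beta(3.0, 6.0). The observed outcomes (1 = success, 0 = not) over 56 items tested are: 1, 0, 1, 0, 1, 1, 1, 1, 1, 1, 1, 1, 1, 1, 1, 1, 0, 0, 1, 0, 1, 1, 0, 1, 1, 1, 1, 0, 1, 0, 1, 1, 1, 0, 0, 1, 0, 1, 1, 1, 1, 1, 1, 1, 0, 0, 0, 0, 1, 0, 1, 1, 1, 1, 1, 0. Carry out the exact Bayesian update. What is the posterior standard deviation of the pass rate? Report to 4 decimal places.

0.0589

The Beta prior is conjugate to a Binomial/Bernoulli likelihood; the update adds successes to α and failures to β.
Posterior: Beta(α+k, β+n−k) = Beta(3.0+39, 6.0+17) = Beta(42.0, 23.0).
Var = αβ/((α+β)²(α+β+1)) = 42.0·23.0/(65.0²·66.0) = 0.00346423; SD = √0.00346423 = 0.0589.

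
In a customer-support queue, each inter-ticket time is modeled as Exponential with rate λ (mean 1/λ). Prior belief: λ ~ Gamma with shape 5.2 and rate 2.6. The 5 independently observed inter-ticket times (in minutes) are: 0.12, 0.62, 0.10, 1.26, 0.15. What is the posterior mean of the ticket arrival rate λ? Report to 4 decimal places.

With a Gamma(shape α, rate β) prior on the exponential rate λ, the posterior after n observations with total T = Σxᵢ is Gamma(α+n, β+T).
Sum of observations T = 2.25 minutes; n = 5.
Posterior: Gamma(5.2+5, 2.6+2.25) = Gamma(10.2, 4.85).
Posterior mean of λ = α/β = 10.2/4.85 = 2.1031.

2.1031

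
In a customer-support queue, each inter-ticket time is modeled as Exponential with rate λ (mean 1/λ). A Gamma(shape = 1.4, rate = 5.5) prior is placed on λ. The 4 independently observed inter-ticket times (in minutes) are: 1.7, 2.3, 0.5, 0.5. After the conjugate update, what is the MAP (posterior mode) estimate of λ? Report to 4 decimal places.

With a Gamma(shape α, rate β) prior on the exponential rate λ, the posterior after n observations with total T = Σxᵢ is Gamma(α+n, β+T).
Sum of observations T = 5.0 minutes; n = 4.
Posterior: Gamma(1.4+4, 5.5+5.0) = Gamma(5.4, 10.5).
Mode = (α−1)/β = 0.4190.

0.4190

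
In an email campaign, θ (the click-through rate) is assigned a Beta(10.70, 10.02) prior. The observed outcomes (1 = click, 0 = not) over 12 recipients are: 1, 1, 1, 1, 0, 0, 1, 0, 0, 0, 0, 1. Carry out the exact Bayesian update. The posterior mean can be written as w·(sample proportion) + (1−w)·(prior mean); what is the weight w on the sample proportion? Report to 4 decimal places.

0.3667

The Beta prior is conjugate to a Binomial/Bernoulli likelihood; the update adds successes to α and failures to β.
Posterior mean = (α₀+k)/(α₀+β₀+n) = [n/(α₀+β₀+n)]·(k/n) + [(α₀+β₀)/(α₀+β₀+n)]·α₀/(α₀+β₀), so only n and the prior enter the weight.
The weight on the data is w = n/(α₀+β₀+n) = 12/(10.70+10.02+12) = 12/32.72 = 0.3667.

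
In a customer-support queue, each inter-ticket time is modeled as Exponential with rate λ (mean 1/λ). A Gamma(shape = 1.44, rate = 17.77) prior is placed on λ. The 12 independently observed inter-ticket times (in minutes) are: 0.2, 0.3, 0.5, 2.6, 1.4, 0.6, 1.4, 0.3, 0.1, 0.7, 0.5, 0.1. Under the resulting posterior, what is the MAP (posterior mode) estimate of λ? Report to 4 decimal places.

0.4700

With a Gamma(shape α, rate β) prior on the exponential rate λ, the posterior after n observations with total T = Σxᵢ is Gamma(α+n, β+T).
Sum of observations T = 8.7 minutes; n = 12.
Posterior: Gamma(1.44+12, 17.77+8.7) = Gamma(13.44, 26.47).
Mode = (α−1)/β = 0.4700.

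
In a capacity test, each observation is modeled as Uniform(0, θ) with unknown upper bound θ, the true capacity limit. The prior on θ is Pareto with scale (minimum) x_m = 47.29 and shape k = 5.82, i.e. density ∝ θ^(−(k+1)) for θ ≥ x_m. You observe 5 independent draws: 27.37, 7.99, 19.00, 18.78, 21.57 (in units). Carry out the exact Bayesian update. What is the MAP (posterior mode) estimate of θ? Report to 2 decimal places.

A Pareto(scale x_m, shape k) prior on the upper bound θ of Uniform(0, θ) is conjugate: posterior is Pareto(max(x_m, max xᵢ), k + n).
Sample maximum = 27.37; prior scale x_m = 47.29 → posterior scale = max = 47.29.
Posterior shape = 5.82 + 5 = 10.82.
The Pareto density is decreasing on [x_m, ∞), so the mode is x_m = 47.29.

47.29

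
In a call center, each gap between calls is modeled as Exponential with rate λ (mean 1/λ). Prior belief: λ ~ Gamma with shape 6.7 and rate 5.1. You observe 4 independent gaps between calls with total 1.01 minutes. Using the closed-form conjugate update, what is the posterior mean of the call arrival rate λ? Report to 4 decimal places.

With a Gamma(shape α, rate β) prior on the exponential rate λ, the posterior after n observations with total T = Σxᵢ is Gamma(α+n, β+T).
Posterior: Gamma(6.7+4, 5.1+1.01) = Gamma(10.7, 6.11).
Posterior mean of λ = α/β = 10.7/6.11 = 1.7512.

1.7512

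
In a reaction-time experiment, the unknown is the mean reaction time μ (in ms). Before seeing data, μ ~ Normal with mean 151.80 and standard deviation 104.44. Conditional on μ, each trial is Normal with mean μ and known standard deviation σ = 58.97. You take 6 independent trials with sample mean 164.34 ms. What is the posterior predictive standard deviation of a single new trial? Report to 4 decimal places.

63.4649

For Normal data with known variance σ², a Normal(μ₀, σ₀²) prior on μ is conjugate. Posterior precision = 1/σ₀² + n/σ²; posterior mean is the precision-weighted average of μ₀ and x̄.
σ₀² = 104.44² = 10907.7136, σ² = 58.97² = 3477.4609; σ² + n·σ₀² = 3477.4609 + 6·10907.7136 = 68923.7425.
Posterior precision = 1/σ₀² + n/σ² = 1/10907.7136 + 6/3477.4609 = (σ² + n·σ₀²)/(σ₀²σ²) = 68923.7425/(10907.7136·3477.4609); posterior variance σₙ² = σ₀²σ²/(σ² + n·σ₀²) = 10907.7136·3477.4609/68923.7425 = 550.334996.
Predictive variance for one new observation = σₙ² + σ² = 10907.7136·3477.4609/68923.7425 + 3477.4609 = σ²·(σ₀² + 68923.7425)/68923.7425 = 3477.4609·79831.4561/68923.7425 = 4027.795896; SD = √(3477.4609·79831.4561/68923.7425) = 63.4649.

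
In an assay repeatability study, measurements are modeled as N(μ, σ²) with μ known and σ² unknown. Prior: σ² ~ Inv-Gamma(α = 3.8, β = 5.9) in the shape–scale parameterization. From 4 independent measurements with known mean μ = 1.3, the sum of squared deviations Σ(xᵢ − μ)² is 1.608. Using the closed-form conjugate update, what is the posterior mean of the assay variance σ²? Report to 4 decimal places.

With known mean μ and an Inverse-Gamma(α, β) prior on σ², the Normal likelihood is conjugate: posterior is Inv-Gamma(α + n/2, β + Σ(xᵢ−μ)²/2).
Posterior: Inv-Gamma(3.8 + 4/2, 5.9 + 1.608/2) = Inv-Gamma(5.80, 6.7040).
E[σ²|data] = β/(α−1) = 6.7040/4.80 = 1.3967.

1.3967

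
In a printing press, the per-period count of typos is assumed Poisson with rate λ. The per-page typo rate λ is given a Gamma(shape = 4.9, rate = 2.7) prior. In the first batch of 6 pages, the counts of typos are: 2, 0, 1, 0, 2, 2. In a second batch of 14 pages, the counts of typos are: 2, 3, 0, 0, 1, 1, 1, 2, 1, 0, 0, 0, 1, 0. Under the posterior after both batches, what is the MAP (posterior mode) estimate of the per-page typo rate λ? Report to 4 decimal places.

1.0088

With a Gamma(shape α, rate β) prior, the Poisson likelihood is conjugate: the posterior is Gamma(α + ΣXᵢ, β + n).
Batch 1: sum of counts S = 7 over n = 6 pages.
After batch 1: Gamma(α+S, β+n) = Gamma(4.9+7, 2.7+6) = Gamma(11.9, 8.7).
Batch 2: sum of counts S = 12 over n = 14 pages.
After batch 2: Gamma(α+S, β+n) = Gamma(11.9+12, 8.7+14) = Gamma(23.9, 22.7).
Mode of Gamma(α,β) for α≥1 is (α−1)/β = 22.9/22.7 = 1.0088.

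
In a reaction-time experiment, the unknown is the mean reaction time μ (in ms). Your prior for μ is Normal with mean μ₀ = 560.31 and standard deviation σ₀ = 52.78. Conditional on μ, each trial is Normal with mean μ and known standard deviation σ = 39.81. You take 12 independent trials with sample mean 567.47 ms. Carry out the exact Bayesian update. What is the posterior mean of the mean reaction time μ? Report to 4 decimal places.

For Normal data with known variance σ², a Normal(μ₀, σ₀²) prior on μ is conjugate. Posterior precision = 1/σ₀² + n/σ²; posterior mean is the precision-weighted average of μ₀ and x̄.
n·x̄ = 12·567.47 = 6809.64.
σ₀² = 52.78² = 2785.7284, σ² = 39.81² = 1584.8361; σ² + n·σ₀² = 1584.8361 + 12·2785.7284 = 35013.5769.
Posterior mean = (μ₀/σ₀² + n·x̄/σ²)/(1/σ₀² + n/σ²) = (σ²·μ₀ + σ₀²·n·x̄)/(σ² + n·σ₀²) = (1584.8361·560.31 + 2785.7284·6809.64)/35013.5769 = 19857807.056967/35013.5769 = 567.1459.

567.1459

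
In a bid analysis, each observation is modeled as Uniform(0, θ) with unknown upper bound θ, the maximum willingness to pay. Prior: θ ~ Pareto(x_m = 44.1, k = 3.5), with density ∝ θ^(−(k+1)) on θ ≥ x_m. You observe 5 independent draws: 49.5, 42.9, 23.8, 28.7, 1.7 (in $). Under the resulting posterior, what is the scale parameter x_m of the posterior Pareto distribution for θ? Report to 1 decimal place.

A Pareto(scale x_m, shape k) prior on the upper bound θ of Uniform(0, θ) is conjugate: posterior is Pareto(max(x_m, max xᵢ), k + n).
Sample maximum = 49.5; prior scale x_m = 44.1 → posterior scale = max = 49.5.
Posterior shape = 3.5 + 5 = 8.5.
Posterior scale x_m = 49.5.

49.5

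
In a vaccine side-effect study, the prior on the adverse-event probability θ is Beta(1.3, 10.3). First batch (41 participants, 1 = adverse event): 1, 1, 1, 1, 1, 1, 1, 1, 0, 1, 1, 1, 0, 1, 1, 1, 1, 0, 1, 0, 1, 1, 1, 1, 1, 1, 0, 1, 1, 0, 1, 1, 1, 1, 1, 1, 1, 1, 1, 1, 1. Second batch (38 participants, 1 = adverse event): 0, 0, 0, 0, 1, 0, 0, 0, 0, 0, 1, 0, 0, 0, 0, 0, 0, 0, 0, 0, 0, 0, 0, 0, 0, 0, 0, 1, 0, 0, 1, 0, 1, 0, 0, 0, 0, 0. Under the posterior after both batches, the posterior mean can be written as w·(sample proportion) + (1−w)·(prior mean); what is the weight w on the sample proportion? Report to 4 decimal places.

0.8720

The Beta prior is conjugate to a Binomial/Bernoulli likelihood; the update adds successes to α and failures to β.
Total number of participants: n = 41 + 38 = 79.
Posterior mean = (α₀+k)/(α₀+β₀+n) = [n/(α₀+β₀+n)]·(k/n) + [(α₀+β₀)/(α₀+β₀+n)]·α₀/(α₀+β₀), so only n and the prior enter the weight.
The weight on the data is w = n/(α₀+β₀+n) = 79/(1.3+10.3+79) = 79/90.6 = 0.8720.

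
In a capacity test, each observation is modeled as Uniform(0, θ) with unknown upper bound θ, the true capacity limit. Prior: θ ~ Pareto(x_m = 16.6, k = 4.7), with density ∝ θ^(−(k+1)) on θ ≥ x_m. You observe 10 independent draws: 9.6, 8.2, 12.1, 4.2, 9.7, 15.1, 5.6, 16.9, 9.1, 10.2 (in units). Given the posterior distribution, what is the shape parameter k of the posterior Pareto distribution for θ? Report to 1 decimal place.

A Pareto(scale x_m, shape k) prior on the upper bound θ of Uniform(0, θ) is conjugate: posterior is Pareto(max(x_m, max xᵢ), k + n).
Sample maximum = 16.9; prior scale x_m = 16.6 → posterior scale = max = 16.9.
Posterior shape = 4.7 + 10 = 14.7.
Posterior shape k = 14.7.

14.7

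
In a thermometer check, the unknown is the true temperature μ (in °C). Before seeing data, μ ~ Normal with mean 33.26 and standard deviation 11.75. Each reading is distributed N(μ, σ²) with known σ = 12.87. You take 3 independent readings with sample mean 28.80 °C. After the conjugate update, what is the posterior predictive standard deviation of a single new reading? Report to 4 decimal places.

14.3205

For Normal data with known variance σ², a Normal(μ₀, σ₀²) prior on μ is conjugate. Posterior precision = 1/σ₀² + n/σ²; posterior mean is the precision-weighted average of μ₀ and x̄.
σ₀² = 11.75² = 138.0625, σ² = 12.87² = 165.6369; σ² + n·σ₀² = 165.6369 + 3·138.0625 = 579.8244.
Posterior precision = 1/σ₀² + n/σ² = 1/138.0625 + 3/165.6369 = (σ² + n·σ₀²)/(σ₀²σ²) = 579.8244/(138.0625·165.6369); posterior variance σₙ² = σ₀²σ²/(σ² + n·σ₀²) = 138.0625·165.6369/579.8244 = 39.439949.
Predictive variance for one new observation = σₙ² + σ² = 138.0625·165.6369/579.8244 + 165.6369 = σ²·(σ₀² + 579.8244)/579.8244 = 165.6369·717.8869/579.8244 = 205.076849; SD = √(165.6369·717.8869/579.8244) = 14.3205.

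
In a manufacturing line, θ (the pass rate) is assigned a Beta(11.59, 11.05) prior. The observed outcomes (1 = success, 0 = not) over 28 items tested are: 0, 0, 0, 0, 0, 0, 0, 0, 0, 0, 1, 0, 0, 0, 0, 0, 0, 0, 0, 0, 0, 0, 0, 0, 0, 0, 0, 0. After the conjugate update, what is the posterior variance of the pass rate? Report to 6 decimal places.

The Beta prior is conjugate to a Binomial/Bernoulli likelihood; the update adds successes to α and failures to β.
Posterior: Beta(α+k, β+n−k) = Beta(11.59+1, 11.05+27) = Beta(12.59, 38.05).
Var = αβ/((α+β)²(α+β+1)) = 12.59·38.05/(50.64²·51.64) = 0.003617.

0.003617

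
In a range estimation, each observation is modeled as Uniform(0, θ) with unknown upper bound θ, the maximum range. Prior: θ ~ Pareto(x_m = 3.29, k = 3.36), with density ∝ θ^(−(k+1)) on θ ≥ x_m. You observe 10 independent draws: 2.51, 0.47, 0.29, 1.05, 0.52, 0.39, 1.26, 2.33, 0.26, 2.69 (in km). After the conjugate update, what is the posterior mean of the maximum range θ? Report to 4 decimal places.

3.5562

A Pareto(scale x_m, shape k) prior on the upper bound θ of Uniform(0, θ) is conjugate: posterior is Pareto(max(x_m, max xᵢ), k + n).
Sample maximum = 2.69; prior scale x_m = 3.29 → posterior scale = max = 3.29.
Posterior shape = 3.36 + 10 = 13.36.
E[θ|data] = k·x_m/(k−1) = 13.36·3.29/12.36 = 3.5562.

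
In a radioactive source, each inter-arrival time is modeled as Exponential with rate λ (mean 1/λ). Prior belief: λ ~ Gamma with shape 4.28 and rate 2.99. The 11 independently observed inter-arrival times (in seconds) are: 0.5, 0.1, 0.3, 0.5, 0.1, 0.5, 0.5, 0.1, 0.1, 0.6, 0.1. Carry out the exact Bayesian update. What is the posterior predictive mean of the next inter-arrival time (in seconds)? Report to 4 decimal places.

With a Gamma(shape α, rate β) prior on the exponential rate λ, the posterior after n observations with total T = Σxᵢ is Gamma(α+n, β+T).
Sum of observations T = 3.4 seconds; n = 11.
Posterior: Gamma(4.28+11, 2.99+3.4) = Gamma(15.28, 6.39).
The predictive distribution for the next observation is Lomax; its mean is β/(α−1) = 6.39/14.28 = 0.4475.

0.4475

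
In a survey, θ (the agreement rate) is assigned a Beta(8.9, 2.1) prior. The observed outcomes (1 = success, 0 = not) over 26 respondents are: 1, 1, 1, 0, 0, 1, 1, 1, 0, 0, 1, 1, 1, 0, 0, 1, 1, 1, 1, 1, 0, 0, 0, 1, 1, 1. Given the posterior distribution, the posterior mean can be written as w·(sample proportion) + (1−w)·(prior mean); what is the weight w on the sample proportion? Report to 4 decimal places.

0.7027

The Beta prior is conjugate to a Binomial/Bernoulli likelihood; the update adds successes to α and failures to β.
Posterior mean = (α₀+k)/(α₀+β₀+n) = [n/(α₀+β₀+n)]·(k/n) + [(α₀+β₀)/(α₀+β₀+n)]·α₀/(α₀+β₀), so only n and the prior enter the weight.
The weight on the data is w = n/(α₀+β₀+n) = 26/(8.9+2.1+26) = 26/37.0 = 0.7027.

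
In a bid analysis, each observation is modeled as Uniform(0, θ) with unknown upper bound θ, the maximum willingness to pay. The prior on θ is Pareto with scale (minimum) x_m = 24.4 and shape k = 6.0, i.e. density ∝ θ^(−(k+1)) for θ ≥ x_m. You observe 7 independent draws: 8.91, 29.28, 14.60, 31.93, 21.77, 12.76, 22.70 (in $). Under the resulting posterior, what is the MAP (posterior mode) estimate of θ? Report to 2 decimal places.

A Pareto(scale x_m, shape k) prior on the upper bound θ of Uniform(0, θ) is conjugate: posterior is Pareto(max(x_m, max xᵢ), k + n).
Sample maximum = 31.93; prior scale x_m = 24.4 → posterior scale = max = 31.93.
Posterior shape = 6.0 + 7 = 13.0.
The Pareto density is decreasing on [x_m, ∞), so the mode is x_m = 31.93.

31.93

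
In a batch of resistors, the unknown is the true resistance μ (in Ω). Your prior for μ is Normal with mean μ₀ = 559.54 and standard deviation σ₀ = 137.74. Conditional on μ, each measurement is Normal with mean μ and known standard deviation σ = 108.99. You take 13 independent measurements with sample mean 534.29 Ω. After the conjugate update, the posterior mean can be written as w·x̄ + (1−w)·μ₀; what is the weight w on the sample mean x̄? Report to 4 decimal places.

For Normal data with known variance σ², a Normal(μ₀, σ₀²) prior on μ is conjugate. Posterior precision = 1/σ₀² + n/σ²; posterior mean is the precision-weighted average of μ₀ and x̄.
σ₀² = 137.74² = 18972.3076, σ² = 108.99² = 11878.8201. Prior precision 1/σ₀² = 1/18972.3076; data precision n/σ² = 13/11878.8201.
w = (n/σ²)/(1/σ₀² + n/σ²) = n·σ₀²/(σ² + n·σ₀²) = 13·18972.3076/(11878.8201 + 13·18972.3076) = 246639.9988/258518.8189 = 0.9541.

0.9541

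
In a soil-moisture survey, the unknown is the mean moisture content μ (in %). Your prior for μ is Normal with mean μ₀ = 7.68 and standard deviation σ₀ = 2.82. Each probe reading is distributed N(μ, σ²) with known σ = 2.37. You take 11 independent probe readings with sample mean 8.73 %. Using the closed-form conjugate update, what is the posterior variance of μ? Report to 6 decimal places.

0.479818

For Normal data with known variance σ², a Normal(μ₀, σ₀²) prior on μ is conjugate. Posterior precision = 1/σ₀² + n/σ²; posterior mean is the precision-weighted average of μ₀ and x̄.
σ₀² = 2.82² = 7.9524, σ² = 2.37² = 5.6169; σ² + n·σ₀² = 5.6169 + 11·7.9524 = 93.0933.
Posterior precision = 1/σ₀² + n/σ² = 1/7.9524 + 11/5.6169 = (σ² + n·σ₀²)/(σ₀²σ²) = 93.0933/(7.9524·5.6169); posterior variance σₙ² = σ₀²σ²/(σ² + n·σ₀²) = 7.9524·5.6169/93.0933 = 0.479818.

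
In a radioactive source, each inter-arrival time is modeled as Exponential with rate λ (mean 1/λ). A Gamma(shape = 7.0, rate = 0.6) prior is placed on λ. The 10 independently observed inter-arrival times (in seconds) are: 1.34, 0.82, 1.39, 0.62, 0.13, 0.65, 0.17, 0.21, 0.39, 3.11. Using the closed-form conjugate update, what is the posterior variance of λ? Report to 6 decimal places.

0.191173

With a Gamma(shape α, rate β) prior on the exponential rate λ, the posterior after n observations with total T = Σxᵢ is Gamma(α+n, β+T).
Sum of observations T = 8.83 seconds; n = 10.
Posterior: Gamma(7.0+10, 0.6+8.83) = Gamma(17.0, 9.43).
Var = α/β² = 0.191173.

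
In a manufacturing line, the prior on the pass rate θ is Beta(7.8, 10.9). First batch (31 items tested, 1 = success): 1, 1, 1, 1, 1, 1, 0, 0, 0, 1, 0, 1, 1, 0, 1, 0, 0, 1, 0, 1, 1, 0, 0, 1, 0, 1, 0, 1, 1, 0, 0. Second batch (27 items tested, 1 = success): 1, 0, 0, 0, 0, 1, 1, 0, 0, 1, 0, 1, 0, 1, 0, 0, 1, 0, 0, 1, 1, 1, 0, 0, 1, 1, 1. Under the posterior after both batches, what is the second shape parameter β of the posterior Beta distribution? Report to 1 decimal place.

The Beta prior is conjugate to a Binomial/Bernoulli likelihood; the update adds successes to α and failures to β.
After batch 1: Beta(7.8+17, 10.9+14) = Beta(24.8, 24.9).
After batch 2: Beta(24.8+13, 24.9+14) = Beta(37.8, 38.9).
Posterior β = 38.9.

38.9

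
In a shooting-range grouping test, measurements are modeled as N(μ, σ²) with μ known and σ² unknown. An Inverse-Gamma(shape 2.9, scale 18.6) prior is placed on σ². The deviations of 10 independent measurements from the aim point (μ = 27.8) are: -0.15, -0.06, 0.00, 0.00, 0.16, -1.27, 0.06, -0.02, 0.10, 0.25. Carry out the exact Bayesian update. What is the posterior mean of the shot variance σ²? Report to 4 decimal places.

With known mean μ and an Inverse-Gamma(α, β) prior on σ², the Normal likelihood is conjugate: posterior is Inv-Gamma(α + n/2, β + Σ(xᵢ−μ)²/2).
Σ(xᵢ−μ)² = (-0.15)² + (-0.06)² + (0.00)² + (0.00)² + (0.16)² + (-1.27)² + (0.06)² + (-0.02)² + (0.10)² + (0.25)² = 1.7411.
Posterior: Inv-Gamma(2.9 + 10/2, 18.6 + 1.7411/2) = Inv-Gamma(7.90, 19.47055).
E[σ²|data] = β/(α−1) = 19.47055/6.90 = 2.8218.

2.8218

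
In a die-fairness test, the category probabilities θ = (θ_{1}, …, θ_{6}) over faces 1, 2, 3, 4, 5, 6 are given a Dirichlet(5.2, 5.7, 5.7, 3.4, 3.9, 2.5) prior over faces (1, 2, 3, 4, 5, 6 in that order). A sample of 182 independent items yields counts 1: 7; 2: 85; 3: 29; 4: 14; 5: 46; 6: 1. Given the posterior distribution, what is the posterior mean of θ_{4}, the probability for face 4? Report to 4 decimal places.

The Dirichlet prior is conjugate to the Multinomial likelihood: each posterior αⱼ = prior αⱼ + observed count nⱼ.
Posterior concentration: (12.2, 90.7, 34.7, 17.4, 49.9, 3.5), total = 208.4.
E[θ_{4}|data] = α_{4}/Σα = 17.4/208.4 = 0.0835.

0.0835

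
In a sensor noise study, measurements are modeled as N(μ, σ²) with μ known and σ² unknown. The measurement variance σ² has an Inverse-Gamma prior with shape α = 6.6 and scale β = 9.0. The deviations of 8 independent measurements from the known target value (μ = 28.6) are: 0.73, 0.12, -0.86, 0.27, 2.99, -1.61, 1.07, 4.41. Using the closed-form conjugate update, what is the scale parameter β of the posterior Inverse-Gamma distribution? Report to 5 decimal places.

With known mean μ and an Inverse-Gamma(α, β) prior on σ², the Normal likelihood is conjugate: posterior is Inv-Gamma(α + n/2, β + Σ(xᵢ−μ)²/2).
Σ(xᵢ−μ)² = (0.73)² + (0.12)² + (-0.86)² + (0.27)² + (2.99)² + (-1.61)² + (1.07)² + (4.41)² = 33.4850.
Posterior: Inv-Gamma(6.6 + 8/2, 9.0 + 33.4850/2) = Inv-Gamma(10.60, 25.74250).
Posterior β = 25.74250.

25.74250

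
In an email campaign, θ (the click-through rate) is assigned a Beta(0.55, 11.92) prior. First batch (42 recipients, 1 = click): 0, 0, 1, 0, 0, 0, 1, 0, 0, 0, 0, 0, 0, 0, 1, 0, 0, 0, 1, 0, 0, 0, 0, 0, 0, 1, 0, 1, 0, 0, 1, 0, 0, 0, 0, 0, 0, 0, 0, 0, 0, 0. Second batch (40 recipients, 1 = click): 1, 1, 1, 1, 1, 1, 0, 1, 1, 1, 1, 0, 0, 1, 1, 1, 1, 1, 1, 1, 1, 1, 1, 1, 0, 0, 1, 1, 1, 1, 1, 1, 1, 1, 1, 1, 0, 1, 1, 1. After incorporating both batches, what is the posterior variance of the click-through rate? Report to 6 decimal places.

The Beta prior is conjugate to a Binomial/Bernoulli likelihood; the update adds successes to α and failures to β.
After batch 1: Beta(0.55+7, 11.92+35) = Beta(7.55, 46.92).
After batch 2: Beta(7.55+34, 46.92+6) = Beta(41.55, 52.92).
Var = αβ/((α+β)²(α+β+1)) = 41.55·52.92/(94.47²·95.47) = 0.002581.

0.002581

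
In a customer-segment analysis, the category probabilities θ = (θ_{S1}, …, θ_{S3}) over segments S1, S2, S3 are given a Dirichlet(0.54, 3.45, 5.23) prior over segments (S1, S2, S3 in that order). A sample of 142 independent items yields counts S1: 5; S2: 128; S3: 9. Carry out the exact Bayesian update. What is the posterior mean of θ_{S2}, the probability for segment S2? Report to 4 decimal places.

The Dirichlet prior is conjugate to the Multinomial likelihood: each posterior αⱼ = prior αⱼ + observed count nⱼ.
Posterior concentration: (5.54, 131.45, 14.23), total = 151.22.
E[θ_{S2}|data] = α_{S2}/Σα = 131.45/151.22 = 0.8693.

0.8693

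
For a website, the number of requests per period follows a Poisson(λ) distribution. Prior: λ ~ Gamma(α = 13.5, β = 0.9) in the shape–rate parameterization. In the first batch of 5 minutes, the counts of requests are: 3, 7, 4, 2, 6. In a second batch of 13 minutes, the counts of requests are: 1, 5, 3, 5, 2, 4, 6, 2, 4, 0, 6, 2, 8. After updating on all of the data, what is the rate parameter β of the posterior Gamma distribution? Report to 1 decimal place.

18.9

With a Gamma(shape α, rate β) prior, the Poisson likelihood is conjugate: the posterior is Gamma(α + ΣXᵢ, β + n).
Batch 1: sum of counts S = 22 over n = 5 minutes.
After batch 1: Gamma(α+S, β+n) = Gamma(13.5+22, 0.9+5) = Gamma(35.5, 5.9).
Batch 2: sum of counts S = 48 over n = 13 minutes.
After batch 2: Gamma(α+S, β+n) = Gamma(35.5+48, 5.9+13) = Gamma(83.5, 18.9).
Posterior β = 18.9.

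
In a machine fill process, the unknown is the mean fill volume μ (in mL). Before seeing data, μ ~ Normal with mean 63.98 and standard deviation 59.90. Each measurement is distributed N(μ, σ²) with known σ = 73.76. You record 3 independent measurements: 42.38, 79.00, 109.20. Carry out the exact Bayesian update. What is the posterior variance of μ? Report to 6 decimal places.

For Normal data with known variance σ², a Normal(μ₀, σ₀²) prior on μ is conjugate. Posterior precision = 1/σ₀² + n/σ²; posterior mean is the precision-weighted average of μ₀ and x̄.
σ₀² = 59.90² = 3588.01, σ² = 73.76² = 5440.5376; σ² + n·σ₀² = 5440.5376 + 3·3588.01 = 16204.5676.
Posterior precision = 1/σ₀² + n/σ² = 1/3588.01 + 3/5440.5376 = (σ² + n·σ₀²)/(σ₀²σ²) = 16204.5676/(3588.01·5440.5376); posterior variance σₙ² = σ₀²σ²/(σ² + n·σ₀²) = 3588.01·5440.5376/16204.5676 = 1204.642036.

1204.642036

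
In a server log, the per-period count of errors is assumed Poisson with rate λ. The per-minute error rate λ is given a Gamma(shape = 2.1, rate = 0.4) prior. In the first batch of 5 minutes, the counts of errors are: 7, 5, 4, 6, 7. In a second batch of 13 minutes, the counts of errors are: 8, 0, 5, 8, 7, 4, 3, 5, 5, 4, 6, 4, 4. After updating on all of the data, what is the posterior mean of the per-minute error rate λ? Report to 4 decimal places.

With a Gamma(shape α, rate β) prior, the Poisson likelihood is conjugate: the posterior is Gamma(α + ΣXᵢ, β + n).
Batch 1: sum of counts S = 29 over n = 5 minutes.
After batch 1: Gamma(α+S, β+n) = Gamma(2.1+29, 0.4+5) = Gamma(31.1, 5.4).
Batch 2: sum of counts S = 63 over n = 13 minutes.
After batch 2: Gamma(α+S, β+n) = Gamma(31.1+63, 5.4+13) = Gamma(94.1, 18.4).
Posterior mean = α/β = 94.1/18.4 = 5.1141.

5.1141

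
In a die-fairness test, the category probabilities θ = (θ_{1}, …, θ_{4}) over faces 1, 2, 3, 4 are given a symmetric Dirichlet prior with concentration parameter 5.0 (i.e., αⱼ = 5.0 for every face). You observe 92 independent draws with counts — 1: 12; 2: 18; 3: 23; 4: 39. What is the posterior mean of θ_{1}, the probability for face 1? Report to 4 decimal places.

The Dirichlet prior is conjugate to the Multinomial likelihood: each posterior αⱼ = prior αⱼ + observed count nⱼ.
Posterior concentration: (17.0, 23.0, 28.0, 44.0), total = 112.0.
E[θ_{1}|data] = α_{1}/Σα = 17.0/112.0 = 0.1518.

0.1518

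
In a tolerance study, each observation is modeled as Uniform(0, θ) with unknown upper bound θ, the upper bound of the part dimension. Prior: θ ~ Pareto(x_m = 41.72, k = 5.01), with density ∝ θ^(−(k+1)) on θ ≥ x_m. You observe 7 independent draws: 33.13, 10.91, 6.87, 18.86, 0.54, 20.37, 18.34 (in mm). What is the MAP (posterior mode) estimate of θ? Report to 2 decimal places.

A Pareto(scale x_m, shape k) prior on the upper bound θ of Uniform(0, θ) is conjugate: posterior is Pareto(max(x_m, max xᵢ), k + n).
Sample maximum = 33.13; prior scale x_m = 41.72 → posterior scale = max = 41.72.
Posterior shape = 5.01 + 7 = 12.01.
The Pareto density is decreasing on [x_m, ∞), so the mode is x_m = 41.72.

41.72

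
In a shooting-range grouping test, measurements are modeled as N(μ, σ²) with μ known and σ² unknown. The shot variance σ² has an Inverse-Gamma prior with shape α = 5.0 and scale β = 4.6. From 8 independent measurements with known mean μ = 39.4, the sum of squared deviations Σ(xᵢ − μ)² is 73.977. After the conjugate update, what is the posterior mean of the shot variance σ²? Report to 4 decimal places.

5.1986

With known mean μ and an Inverse-Gamma(α, β) prior on σ², the Normal likelihood is conjugate: posterior is Inv-Gamma(α + n/2, β + Σ(xᵢ−μ)²/2).
Posterior: Inv-Gamma(5.0 + 8/2, 4.6 + 73.977/2) = Inv-Gamma(9.00, 41.5885).
E[σ²|data] = β/(α−1) = 41.5885/8.00 = 5.1986.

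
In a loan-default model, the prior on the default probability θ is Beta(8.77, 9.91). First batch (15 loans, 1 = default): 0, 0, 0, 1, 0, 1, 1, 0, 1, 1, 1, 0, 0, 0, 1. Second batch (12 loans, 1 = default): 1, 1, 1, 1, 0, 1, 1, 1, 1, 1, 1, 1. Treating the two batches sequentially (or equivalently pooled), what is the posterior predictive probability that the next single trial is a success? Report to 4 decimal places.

The Beta prior is conjugate to a Binomial/Bernoulli likelihood; the update adds successes to α and failures to β.
After batch 1: Beta(8.77+7, 9.91+8) = Beta(15.77, 17.91).
After batch 2: Beta(15.77+11, 17.91+1) = Beta(26.77, 18.91).
For a single future Bernoulli trial, P(success | data) = α/(α+β) = 0.5860.

0.5860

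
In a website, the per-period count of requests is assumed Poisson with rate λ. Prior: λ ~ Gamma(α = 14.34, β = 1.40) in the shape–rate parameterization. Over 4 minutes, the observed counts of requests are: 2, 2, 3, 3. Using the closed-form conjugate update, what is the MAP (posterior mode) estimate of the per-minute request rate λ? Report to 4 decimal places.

With a Gamma(shape α, rate β) prior, the Poisson likelihood is conjugate: the posterior is Gamma(α + ΣXᵢ, β + n).
Sum of counts S = 10 over n = 4 minutes.
Posterior: Gamma(α+S, β+n) = Gamma(14.34+10, 1.40+4) = Gamma(24.34, 5.40).
Mode of Gamma(α,β) for α≥1 is (α−1)/β = 23.34/5.40 = 4.3222.

4.3222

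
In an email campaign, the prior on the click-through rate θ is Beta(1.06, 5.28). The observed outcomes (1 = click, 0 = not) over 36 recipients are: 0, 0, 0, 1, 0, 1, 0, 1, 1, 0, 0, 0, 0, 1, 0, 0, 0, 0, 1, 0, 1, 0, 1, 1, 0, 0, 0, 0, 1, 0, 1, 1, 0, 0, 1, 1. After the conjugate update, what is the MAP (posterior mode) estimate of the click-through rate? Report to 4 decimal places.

0.3485

The Beta prior is conjugate to a Binomial/Bernoulli likelihood; the update adds successes to α and failures to β.
Posterior: Beta(α+k, β+n−k) = Beta(1.06+14, 5.28+22) = Beta(15.06, 27.28).
Mode of Beta(a,b) for a,b>1 is (a−1)/(a+b−2) = 14.06/40.34 = 0.3485.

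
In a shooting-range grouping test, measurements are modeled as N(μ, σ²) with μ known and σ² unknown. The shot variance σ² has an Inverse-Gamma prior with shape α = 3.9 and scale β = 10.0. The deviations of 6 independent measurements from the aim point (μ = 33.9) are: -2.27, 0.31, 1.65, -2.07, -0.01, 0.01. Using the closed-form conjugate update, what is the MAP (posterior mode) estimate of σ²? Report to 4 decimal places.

2.0416

With known mean μ and an Inverse-Gamma(α, β) prior on σ², the Normal likelihood is conjugate: posterior is Inv-Gamma(α + n/2, β + Σ(xᵢ−μ)²/2).
Σ(xᵢ−μ)² = (-2.27)² + (0.31)² + (1.65)² + (-2.07)² + (-0.01)² + (0.01)² = 12.2566.
Posterior: Inv-Gamma(3.9 + 6/2, 10.0 + 12.2566/2) = Inv-Gamma(6.90, 16.12830).
Mode = β/(α+1) = 16.12830/7.90 = 2.0416.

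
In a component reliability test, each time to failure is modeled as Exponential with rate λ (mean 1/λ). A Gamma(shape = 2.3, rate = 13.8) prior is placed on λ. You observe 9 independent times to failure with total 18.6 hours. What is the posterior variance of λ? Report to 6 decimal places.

0.010764

With a Gamma(shape α, rate β) prior on the exponential rate λ, the posterior after n observations with total T = Σxᵢ is Gamma(α+n, β+T).
Posterior: Gamma(2.3+9, 13.8+18.6) = Gamma(11.3, 32.4).
Var = α/β² = 0.010764.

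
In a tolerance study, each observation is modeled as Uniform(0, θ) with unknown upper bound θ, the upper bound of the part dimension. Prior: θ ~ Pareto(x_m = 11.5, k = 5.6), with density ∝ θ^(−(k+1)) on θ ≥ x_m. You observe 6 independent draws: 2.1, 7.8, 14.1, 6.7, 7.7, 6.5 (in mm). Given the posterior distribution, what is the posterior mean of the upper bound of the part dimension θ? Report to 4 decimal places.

A Pareto(scale x_m, shape k) prior on the upper bound θ of Uniform(0, θ) is conjugate: posterior is Pareto(max(x_m, max xᵢ), k + n).
Sample maximum = 14.1; prior scale x_m = 11.5 → posterior scale = max = 14.1.
Posterior shape = 5.6 + 6 = 11.6.
E[θ|data] = k·x_m/(k−1) = 11.6·14.1/10.6 = 15.4302.

15.4302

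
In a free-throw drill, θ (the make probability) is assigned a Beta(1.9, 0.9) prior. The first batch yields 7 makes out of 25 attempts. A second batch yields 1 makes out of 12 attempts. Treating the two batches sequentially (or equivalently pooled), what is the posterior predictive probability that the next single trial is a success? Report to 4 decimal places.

The Beta prior is conjugate to a Binomial/Bernoulli likelihood; the update adds successes to α and failures to β.
After batch 1: Beta(1.9+7, 0.9+18) = Beta(8.9, 18.9).
After batch 2: Beta(8.9+1, 18.9+11) = Beta(9.9, 29.9).
For a single future Bernoulli trial, P(success | data) = α/(α+β) = 0.2487.

0.2487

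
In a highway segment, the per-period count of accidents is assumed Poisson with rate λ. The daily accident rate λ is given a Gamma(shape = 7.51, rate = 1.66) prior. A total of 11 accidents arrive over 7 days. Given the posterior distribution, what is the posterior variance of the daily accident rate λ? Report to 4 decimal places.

With a Gamma(shape α, rate β) prior, the Poisson likelihood is conjugate: the posterior is Gamma(α + ΣXᵢ, β + n).
Posterior: Gamma(α+S, β+n) = Gamma(7.51+11, 1.66+7) = Gamma(18.51, 8.66).
Var = α/β² = 18.51/8.66² = 0.2468.

0.2468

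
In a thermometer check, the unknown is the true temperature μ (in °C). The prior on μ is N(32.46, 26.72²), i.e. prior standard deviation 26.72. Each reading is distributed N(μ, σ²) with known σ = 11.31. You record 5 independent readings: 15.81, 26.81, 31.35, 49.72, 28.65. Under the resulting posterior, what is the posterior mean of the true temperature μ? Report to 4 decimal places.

For Normal data with known variance σ², a Normal(μ₀, σ₀²) prior on μ is conjugate. Posterior precision = 1/σ₀² + n/σ²; posterior mean is the precision-weighted average of μ₀ and x̄.
Σxᵢ = 15.81 + 26.81 + 31.35 + 49.72 + 28.65 = 152.34, so n·x̄ = 152.34.
σ₀² = 26.72² = 713.9584, σ² = 11.31² = 127.9161; σ² + n·σ₀² = 127.9161 + 5·713.9584 = 3697.7081.
Posterior mean = (μ₀/σ₀² + n·x̄/σ²)/(1/σ₀² + n/σ²) = (σ²·μ₀ + σ₀²·n·x̄)/(σ² + n·σ₀²) = (127.9161·32.46 + 713.9584·152.34)/3697.7081 = 112916.579262/3697.7081 = 30.5369.

30.5369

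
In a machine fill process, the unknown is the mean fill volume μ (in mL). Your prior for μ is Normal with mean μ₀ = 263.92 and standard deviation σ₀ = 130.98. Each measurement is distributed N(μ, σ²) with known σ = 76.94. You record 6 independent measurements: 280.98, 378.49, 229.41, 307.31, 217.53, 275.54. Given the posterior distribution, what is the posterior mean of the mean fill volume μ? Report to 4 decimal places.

For Normal data with known variance σ², a Normal(μ₀, σ₀²) prior on μ is conjugate. Posterior precision = 1/σ₀² + n/σ²; posterior mean is the precision-weighted average of μ₀ and x̄.
Σxᵢ = 280.98 + 378.49 + 229.41 + 307.31 + 217.53 + 275.54 = 1689.26, so n·x̄ = 1689.26.
σ₀² = 130.98² = 17155.7604, σ² = 76.94² = 5919.7636; σ² + n·σ₀² = 5919.7636 + 6·17155.7604 = 108854.326.
Posterior mean = (μ₀/σ₀² + n·x̄/σ²)/(1/σ₀² + n/σ²) = (σ²·μ₀ + σ₀²·n·x̄)/(σ² + n·σ₀²) = (5919.7636·263.92 + 17155.7604·1689.26)/108854.326 = 30542883.822616/108854.326 = 280.5849.

280.5849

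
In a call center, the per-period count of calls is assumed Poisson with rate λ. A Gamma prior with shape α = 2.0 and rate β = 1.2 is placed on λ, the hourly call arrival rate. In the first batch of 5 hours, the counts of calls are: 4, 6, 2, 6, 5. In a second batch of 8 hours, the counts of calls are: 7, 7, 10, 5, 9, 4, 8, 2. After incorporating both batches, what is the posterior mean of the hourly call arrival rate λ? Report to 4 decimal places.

5.4225

With a Gamma(shape α, rate β) prior, the Poisson likelihood is conjugate: the posterior is Gamma(α + ΣXᵢ, β + n).
Batch 1: sum of counts S = 23 over n = 5 hours.
After batch 1: Gamma(α+S, β+n) = Gamma(2.0+23, 1.2+5) = Gamma(25.0, 6.2).
Batch 2: sum of counts S = 52 over n = 8 hours.
After batch 2: Gamma(α+S, β+n) = Gamma(25.0+52, 6.2+8) = Gamma(77.0, 14.2).
Posterior mean = α/β = 77.0/14.2 = 5.4225.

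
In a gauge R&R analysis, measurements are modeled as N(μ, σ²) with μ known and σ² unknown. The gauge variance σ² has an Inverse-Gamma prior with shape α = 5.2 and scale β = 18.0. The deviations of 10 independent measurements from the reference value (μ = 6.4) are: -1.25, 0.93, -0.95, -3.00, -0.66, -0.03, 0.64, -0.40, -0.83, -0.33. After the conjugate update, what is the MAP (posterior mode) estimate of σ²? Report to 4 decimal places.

With known mean μ and an Inverse-Gamma(α, β) prior on σ², the Normal likelihood is conjugate: posterior is Inv-Gamma(α + n/2, β + Σ(xᵢ−μ)²/2).
Σ(xᵢ−μ)² = (-1.25)² + (0.93)² + (-0.95)² + (-3.00)² + (-0.66)² + (-0.03)² + (0.64)² + (-0.40)² + (-0.83)² + (-0.33)² = 14.1338.
Posterior: Inv-Gamma(5.2 + 10/2, 18.0 + 14.1338/2) = Inv-Gamma(10.20, 25.06690).
Mode = β/(α+1) = 25.06690/11.20 = 2.2381.

2.2381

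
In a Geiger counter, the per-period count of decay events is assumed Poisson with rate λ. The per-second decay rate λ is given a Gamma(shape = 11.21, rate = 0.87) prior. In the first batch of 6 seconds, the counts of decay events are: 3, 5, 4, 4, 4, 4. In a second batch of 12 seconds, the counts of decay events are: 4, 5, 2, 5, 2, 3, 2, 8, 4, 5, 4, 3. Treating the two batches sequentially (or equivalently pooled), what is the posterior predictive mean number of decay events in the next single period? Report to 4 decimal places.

4.3567

With a Gamma(shape α, rate β) prior, the Poisson likelihood is conjugate: the posterior is Gamma(α + ΣXᵢ, β + n).
Batch 1: sum of counts S = 24 over n = 6 seconds.
After batch 1: Gamma(α+S, β+n) = Gamma(11.21+24, 0.87+6) = Gamma(35.21, 6.87).
Batch 2: sum of counts S = 47 over n = 12 seconds.
After batch 2: Gamma(α+S, β+n) = Gamma(35.21+47, 6.87+12) = Gamma(82.21, 18.87).
The predictive distribution for one future period is NegBinom with mean α/β = 4.3567.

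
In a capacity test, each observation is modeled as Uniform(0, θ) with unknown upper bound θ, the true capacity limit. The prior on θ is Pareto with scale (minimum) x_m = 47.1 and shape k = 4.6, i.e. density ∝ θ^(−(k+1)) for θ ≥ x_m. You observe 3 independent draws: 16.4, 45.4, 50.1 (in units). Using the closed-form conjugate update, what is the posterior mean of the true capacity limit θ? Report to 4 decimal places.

57.6909

A Pareto(scale x_m, shape k) prior on the upper bound θ of Uniform(0, θ) is conjugate: posterior is Pareto(max(x_m, max xᵢ), k + n).
Sample maximum = 50.1; prior scale x_m = 47.1 → posterior scale = max = 50.1.
Posterior shape = 4.6 + 3 = 7.6.
E[θ|data] = k·x_m/(k−1) = 7.6·50.1/6.6 = 57.6909.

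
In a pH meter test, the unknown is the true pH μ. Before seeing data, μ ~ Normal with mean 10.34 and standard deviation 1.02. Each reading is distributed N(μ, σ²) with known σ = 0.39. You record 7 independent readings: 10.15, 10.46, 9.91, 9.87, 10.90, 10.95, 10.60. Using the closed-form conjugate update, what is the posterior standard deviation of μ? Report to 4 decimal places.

0.1459

For Normal data with known variance σ², a Normal(μ₀, σ₀²) prior on μ is conjugate. Posterior precision = 1/σ₀² + n/σ²; posterior mean is the precision-weighted average of μ₀ and x̄.
σ₀² = 1.02² = 1.0404, σ² = 0.39² = 0.1521; σ² + n·σ₀² = 0.1521 + 7·1.0404 = 7.4349.
Posterior precision = 1/σ₀² + n/σ² = 1/1.0404 + 7/0.1521 = (σ² + n·σ₀²)/(σ₀²σ²) = 7.4349/(1.0404·0.1521); posterior variance σₙ² = σ₀²σ²/(σ² + n·σ₀²) = 1.0404·0.1521/7.4349 = 0.021284.
Posterior SD = √σₙ² = √(1.0404·0.1521/7.4349) = 0.1459.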